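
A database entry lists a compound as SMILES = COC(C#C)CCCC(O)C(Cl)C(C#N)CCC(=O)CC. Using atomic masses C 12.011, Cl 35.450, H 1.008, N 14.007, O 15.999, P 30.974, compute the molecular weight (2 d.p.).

313.82 g/mol

First, the molecular formula is C16H24ClNO3 (counting implicit H from valence).
  C: 16 × 12.011 = 192.176
  Cl: 1 × 35.450 = 35.450
  H: 24 × 1.008 = 24.192
  N: 1 × 14.007 = 14.007
  O: 3 × 15.999 = 47.997
Sum: 16×12.011 + 1×35.450 + 24×1.008 + 1×14.007 + 3×15.999 = 313.822 → 313.82 g/mol.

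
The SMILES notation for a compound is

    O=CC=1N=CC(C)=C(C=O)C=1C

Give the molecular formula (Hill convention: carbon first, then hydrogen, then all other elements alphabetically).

Walk through each heavy atom and fill implicit hydrogens from standard valence (C 4, N 3, O 2, S 2, halogen 1):
  atom 1: O, bond orders sum to 2 (valence 2) → 0 H
  atom 2: C, bond orders sum to 3 (valence 4) → 1 H
  atom 3: C, bond orders sum to 4 (valence 4) → 0 H
  atom 4: N, bond orders sum to 3 (valence 3) → 0 H
  atom 5: C, bond orders sum to 3 (valence 4) → 1 H
  atom 6: C, bond orders sum to 4 (valence 4) → 0 H
  atom 7: C, bond orders sum to 1 (valence 4) → 3 H
  atom 8: C, bond orders sum to 4 (valence 4) → 0 H
  atom 9: C, bond orders sum to 3 (valence 4) → 1 H
  atom 10: O, bond orders sum to 2 (valence 2) → 0 H
  atom 11: C, bond orders sum to 4 (valence 4) → 0 H
  atom 12: C, bond orders sum to 1 (valence 4) → 3 H
Totals → C:9, H:9, N:1, O:2.

C9H9NO2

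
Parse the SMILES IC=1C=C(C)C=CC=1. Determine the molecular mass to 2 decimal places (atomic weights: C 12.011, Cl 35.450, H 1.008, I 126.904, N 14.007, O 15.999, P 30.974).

First, the molecular formula is C7H7I (counting implicit H from valence).
  C: 7 × 12.011 = 84.077
  H: 7 × 1.008 = 7.056
  I: 1 × 126.904 = 126.904
Sum: 7×12.011 + 7×1.008 + 1×126.904 = 218.037 → 218.04 g/mol.

218.04 g/mol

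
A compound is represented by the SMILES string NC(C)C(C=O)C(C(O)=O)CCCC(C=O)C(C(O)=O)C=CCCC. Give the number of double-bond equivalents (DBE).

5

Degree of unsaturation = (number of rings) + (number of π bonds).
Ring closures in the SMILES: 0.
π bonds: 5 double bonds (each 1 DoU) → 5 DoU from unsaturation.
Total DoU = 0 + 5 = 5.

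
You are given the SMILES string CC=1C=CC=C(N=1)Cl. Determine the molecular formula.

C6H6ClN

Walk through each heavy atom and fill implicit hydrogens from standard valence (C 4, N 3, O 2, S 2, halogen 1):
  atom 1: C, bond orders sum to 1 (valence 4) → 3 H
  atom 2: C, bond orders sum to 4 (valence 4) → 0 H
  atom 3: C, bond orders sum to 3 (valence 4) → 1 H
  atom 4: C, bond orders sum to 3 (valence 4) → 1 H
  atom 5: C, bond orders sum to 3 (valence 4) → 1 H
  atom 6: C, bond orders sum to 4 (valence 4) → 0 H
  atom 7: N, bond orders sum to 3 (valence 3) → 0 H
  atom 8: Cl (halogen, monovalent) → 0 H
Totals → C:6, H:6, Cl:1, N:1.
In Hill order: C6H6ClN.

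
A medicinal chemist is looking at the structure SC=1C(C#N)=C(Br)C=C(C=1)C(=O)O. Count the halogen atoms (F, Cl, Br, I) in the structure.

1

Halogen atoms appear at heavy-atom position 7 (1×Br).
Other groups present: 1 carboxylic acid, 1 nitrile, 1 thiol.
Halogen count: 1.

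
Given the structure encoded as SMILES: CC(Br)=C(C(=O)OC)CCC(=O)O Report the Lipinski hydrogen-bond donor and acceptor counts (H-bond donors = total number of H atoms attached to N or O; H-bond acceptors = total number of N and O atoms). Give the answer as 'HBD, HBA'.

1, 4

Donors: find every N or O and count the H atoms it carries.
  atom 6 (O): bond orders sum to 2 → 0 H
  atom 7 (O): bond orders sum to 2 → 0 H
  atom 12 (O): bond orders sum to 2 → 0 H
  atom 13 (O): bond orders sum to 1 → 1 H
Lipinski HBD = 1.
Acceptors: N atoms = 0, O atoms = 4 → HBA = 4.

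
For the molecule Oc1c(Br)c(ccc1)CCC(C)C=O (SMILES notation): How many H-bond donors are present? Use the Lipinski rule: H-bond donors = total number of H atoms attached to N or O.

1

Donors: find every N or O and count the H atoms it carries.
  atom 1 (O): bond orders sum to 1 → 1 H
  atom 14 (O): bond orders sum to 2 → 0 H
Lipinski HBD = 1.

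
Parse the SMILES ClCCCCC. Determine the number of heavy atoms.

Every atom symbol written in the SMILES (organic subset) is one heavy atom; implicit H are not written.
Heavy atoms by element → C:5, Cl:1.
Total: 6.

6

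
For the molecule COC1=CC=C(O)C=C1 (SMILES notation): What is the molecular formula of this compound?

C7H8O2

Walk through each heavy atom and fill implicit hydrogens from standard valence (C 4, N 3, O 2, S 2, halogen 1):
  atom 1: C, bond orders sum to 1 (valence 4) → 3 H
  atom 2: O, bond orders sum to 2 (valence 2) → 0 H
  atom 3: C, bond orders sum to 4 (valence 4) → 0 H
  atom 4: C, bond orders sum to 3 (valence 4) → 1 H
  atom 5: C, bond orders sum to 3 (valence 4) → 1 H
  atom 6: C, bond orders sum to 4 (valence 4) → 0 H
  atom 7: O, bond orders sum to 1 (valence 2) → 1 H
  atom 8: C, bond orders sum to 3 (valence 4) → 1 H
  atom 9: C, bond orders sum to 3 (valence 4) → 1 H
Totals → C:7, H:8, O:2.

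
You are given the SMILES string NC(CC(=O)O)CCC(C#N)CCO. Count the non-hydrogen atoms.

Every atom symbol written in the SMILES (organic subset) is one heavy atom; implicit H are not written.
Heavy atoms by element → C:9, N:2, O:3.
Total: 14.

14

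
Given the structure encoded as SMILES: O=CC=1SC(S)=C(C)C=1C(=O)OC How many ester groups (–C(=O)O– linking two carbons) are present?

The ester motif appears at heavy-atom position 10 in the SMILES.
Other groups present: 1 aldehyde, 1 thiol.
Ester count: 1.

1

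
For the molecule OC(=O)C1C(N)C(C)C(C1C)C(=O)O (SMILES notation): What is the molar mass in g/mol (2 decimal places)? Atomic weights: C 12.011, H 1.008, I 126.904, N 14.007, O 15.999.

201.22 g/mol

First, the molecular formula is C9H15NO4 (counting implicit H from valence).
  C: 9 × 12.011 = 108.099
  H: 15 × 1.008 = 15.120
  N: 1 × 14.007 = 14.007
  O: 4 × 15.999 = 63.996
Sum: 9×12.011 + 15×1.008 + 1×14.007 + 4×15.999 = 201.222 → 201.22 g/mol.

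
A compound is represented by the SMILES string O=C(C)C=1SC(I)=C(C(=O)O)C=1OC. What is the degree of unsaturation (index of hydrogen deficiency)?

5

Degree of unsaturation = (number of rings) + (number of π bonds).
Ring closures in the SMILES: 1.
π bonds: 4 double bonds (each 1 DoU) → 4 DoU from unsaturation.
Total DoU = 1 + 4 = 5.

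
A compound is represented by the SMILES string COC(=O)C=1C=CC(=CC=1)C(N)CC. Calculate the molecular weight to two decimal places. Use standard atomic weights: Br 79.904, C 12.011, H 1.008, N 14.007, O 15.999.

193.25 g/mol

First, the molecular formula is C11H15NO2 (counting implicit H from valence).
  C: 11 × 12.011 = 132.121
  H: 15 × 1.008 = 15.120
  N: 1 × 14.007 = 14.007
  O: 2 × 15.999 = 31.998
Sum: 11×12.011 + 15×1.008 + 1×14.007 + 2×15.999 = 193.246 → 193.25 g/mol.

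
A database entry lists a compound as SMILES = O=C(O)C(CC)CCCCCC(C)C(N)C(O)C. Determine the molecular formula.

C14H29NO3

Walk through each heavy atom and fill implicit hydrogens from standard valence (C 4, N 3, O 2, S 2, halogen 1):
  atom 1: O, bond orders sum to 2 (valence 2) → 0 H
  atom 2: C, bond orders sum to 4 (valence 4) → 0 H
  atom 3: O, bond orders sum to 1 (valence 2) → 1 H
  atom 4: C, bond orders sum to 3 (valence 4) → 1 H
  atom 5: C, bond orders sum to 2 (valence 4) → 2 H
  atom 6: C, bond orders sum to 1 (valence 4) → 3 H
  atom 7: C, bond orders sum to 2 (valence 4) → 2 H
  atom 8: C, bond orders sum to 2 (valence 4) → 2 H
  atom 9: C, bond orders sum to 2 (valence 4) → 2 H
  atom 10: C, bond orders sum to 2 (valence 4) → 2 H
  atom 11: C, bond orders sum to 2 (valence 4) → 2 H
  atom 12: C, bond orders sum to 3 (valence 4) → 1 H
  atom 13: C, bond orders sum to 1 (valence 4) → 3 H
  atom 14: C, bond orders sum to 3 (valence 4) → 1 H
  atom 15: N, bond orders sum to 1 (valence 3) → 2 H
  atom 16: C, bond orders sum to 3 (valence 4) → 1 H
  atom 17: O, bond orders sum to 1 (valence 2) → 1 H
  atom 18: C, bond orders sum to 1 (valence 4) → 3 H
Totals → C:14, H:29, N:1, O:3.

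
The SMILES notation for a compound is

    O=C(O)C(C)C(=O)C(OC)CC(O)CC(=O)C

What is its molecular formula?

C11H18O6

Walk through each heavy atom and fill implicit hydrogens from standard valence (C 4, N 3, O 2, S 2, halogen 1):
  atom 1: O, bond orders sum to 2 (valence 2) → 0 H
  atom 2: C, bond orders sum to 4 (valence 4) → 0 H
  atom 3: O, bond orders sum to 1 (valence 2) → 1 H
  atom 4: C, bond orders sum to 3 (valence 4) → 1 H
  atom 5: C, bond orders sum to 1 (valence 4) → 3 H
  atom 6: C, bond orders sum to 4 (valence 4) → 0 H
  atom 7: O, bond orders sum to 2 (valence 2) → 0 H
  atom 8: C, bond orders sum to 3 (valence 4) → 1 H
  atom 9: O, bond orders sum to 2 (valence 2) → 0 H
  atom 10: C, bond orders sum to 1 (valence 4) → 3 H
  atom 11: C, bond orders sum to 2 (valence 4) → 2 H
  atom 12: C, bond orders sum to 3 (valence 4) → 1 H
  atom 13: O, bond orders sum to 1 (valence 2) → 1 H
  atom 14: C, bond orders sum to 2 (valence 4) → 2 H
  atom 15: C, bond orders sum to 4 (valence 4) → 0 H
  atom 16: O, bond orders sum to 2 (valence 2) → 0 H
  atom 17: C, bond orders sum to 1 (valence 4) → 3 H
Totals → C:11, H:18, O:6.
In Hill order: C11H18O6.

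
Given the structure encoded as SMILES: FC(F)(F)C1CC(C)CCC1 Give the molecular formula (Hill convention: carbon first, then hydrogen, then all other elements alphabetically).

C8H13F3

Walk through each heavy atom and fill implicit hydrogens from standard valence (C 4, N 3, O 2, S 2, halogen 1):
  atom 1: F (halogen, monovalent) → 0 H
  atom 2: C, bond orders sum to 4 (valence 4) → 0 H
  atom 3: F (halogen, monovalent) → 0 H
  atom 4: F (halogen, monovalent) → 0 H
  atom 5: C, bond orders sum to 3 (valence 4) → 1 H
  atom 6: C, bond orders sum to 2 (valence 4) → 2 H
  atom 7: C, bond orders sum to 3 (valence 4) → 1 H
  atom 8: C, bond orders sum to 1 (valence 4) → 3 H
  atom 9: C, bond orders sum to 2 (valence 4) → 2 H
  atom 10: C, bond orders sum to 2 (valence 4) → 2 H
  atom 11: C, bond orders sum to 2 (valence 4) → 2 H
Totals → C:8, H:13, F:3.
In Hill order: C8H13F3.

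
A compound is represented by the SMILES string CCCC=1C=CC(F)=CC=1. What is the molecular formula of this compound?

C9H11F

Walk through each heavy atom and fill implicit hydrogens from standard valence (C 4, N 3, O 2, S 2, halogen 1):
  atom 1: C, bond orders sum to 1 (valence 4) → 3 H
  atom 2: C, bond orders sum to 2 (valence 4) → 2 H
  atom 3: C, bond orders sum to 2 (valence 4) → 2 H
  atom 4: C, bond orders sum to 4 (valence 4) → 0 H
  atom 5: C, bond orders sum to 3 (valence 4) → 1 H
  atom 6: C, bond orders sum to 3 (valence 4) → 1 H
  atom 7: C, bond orders sum to 4 (valence 4) → 0 H
  atom 8: F (halogen, monovalent) → 0 H
  atom 9: C, bond orders sum to 3 (valence 4) → 1 H
  atom 10: C, bond orders sum to 3 (valence 4) → 1 H
Totals → C:9, H:11, F:1.
In Hill order: C9H11F.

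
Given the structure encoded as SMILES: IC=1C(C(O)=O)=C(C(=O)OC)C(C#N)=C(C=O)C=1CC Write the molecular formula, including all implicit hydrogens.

C13H10INO5

Walk through each heavy atom and fill implicit hydrogens from standard valence (C 4, N 3, O 2, S 2, halogen 1):
  atom 1: I (halogen, monovalent) → 0 H
  atom 2: C, bond orders sum to 4 (valence 4) → 0 H
  atom 3: C, bond orders sum to 4 (valence 4) → 0 H
  atom 4: C, bond orders sum to 4 (valence 4) → 0 H
  atom 5: O, bond orders sum to 1 (valence 2) → 1 H
  atom 6: O, bond orders sum to 2 (valence 2) → 0 H
  atom 7: C, bond orders sum to 4 (valence 4) → 0 H
  atom 8: C, bond orders sum to 4 (valence 4) → 0 H
  atom 9: O, bond orders sum to 2 (valence 2) → 0 H
  atom 10: O, bond orders sum to 2 (valence 2) → 0 H
  atom 11: C, bond orders sum to 1 (valence 4) → 3 H
  atom 12: C, bond orders sum to 4 (valence 4) → 0 H
  atom 13: C, bond orders sum to 4 (valence 4) → 0 H
  atom 14: N, bond orders sum to 3 (valence 3) → 0 H
  atom 15: C, bond orders sum to 4 (valence 4) → 0 H
  atom 16: C, bond orders sum to 3 (valence 4) → 1 H
  atom 17: O, bond orders sum to 2 (valence 2) → 0 H
  atom 18: C, bond orders sum to 4 (valence 4) → 0 H
  atom 19: C, bond orders sum to 2 (valence 4) → 2 H
  atom 20: C, bond orders sum to 1 (valence 4) → 3 H
Totals → C:13, H:10, I:1, N:1, O:5.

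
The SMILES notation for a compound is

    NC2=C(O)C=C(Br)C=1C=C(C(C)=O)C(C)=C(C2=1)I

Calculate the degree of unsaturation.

Degree of unsaturation = (number of rings) + (number of π bonds).
Ring closures in the SMILES: 2.
π bonds: 6 double bonds (each 1 DoU) → 6 DoU from unsaturation.
Total DoU = 2 + 6 = 8.

8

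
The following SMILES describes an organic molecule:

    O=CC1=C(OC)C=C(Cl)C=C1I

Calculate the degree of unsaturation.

Molecular formula: C8H6ClIO2.
DoU = (2C + 2 + N − H − X) / 2, where X is the halogen count and O/S are ignored.
    = (2·8 + 2 + 0 − 6 − 2) / 2 = 10 / 2 = 5.

5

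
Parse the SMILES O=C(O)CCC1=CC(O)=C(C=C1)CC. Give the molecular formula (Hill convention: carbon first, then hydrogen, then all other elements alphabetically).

Walk through each heavy atom and fill implicit hydrogens from standard valence (C 4, N 3, O 2, S 2, halogen 1):
  atom 1: O, bond orders sum to 2 (valence 2) → 0 H
  atom 2: C, bond orders sum to 4 (valence 4) → 0 H
  atom 3: O, bond orders sum to 1 (valence 2) → 1 H
  atom 4: C, bond orders sum to 2 (valence 4) → 2 H
  atom 5: C, bond orders sum to 2 (valence 4) → 2 H
  atom 6: C, bond orders sum to 4 (valence 4) → 0 H
  atom 7: C, bond orders sum to 3 (valence 4) → 1 H
  atom 8: C, bond orders sum to 4 (valence 4) → 0 H
  atom 9: O, bond orders sum to 1 (valence 2) → 1 H
  atom 10: C, bond orders sum to 4 (valence 4) → 0 H
  atom 11: C, bond orders sum to 3 (valence 4) → 1 H
  atom 12: C, bond orders sum to 3 (valence 4) → 1 H
  atom 13: C, bond orders sum to 2 (valence 4) → 2 H
  atom 14: C, bond orders sum to 1 (valence 4) → 3 H
Totals → C:11, H:14, O:3.
In Hill order: C11H14O3.

C11H14O3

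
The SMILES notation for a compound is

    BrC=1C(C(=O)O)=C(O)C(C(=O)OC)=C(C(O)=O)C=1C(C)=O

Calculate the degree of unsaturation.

8

Degree of unsaturation = (number of rings) + (number of π bonds).
Ring closures in the SMILES: 1.
π bonds: 7 double bonds (each 1 DoU) → 7 DoU from unsaturation.
Total DoU = 1 + 7 = 8.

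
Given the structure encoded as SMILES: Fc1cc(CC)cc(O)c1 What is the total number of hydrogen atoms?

Walk through each heavy atom and fill implicit hydrogens from standard valence (C 4, N 3, O 2, S 2, halogen 1); for lowercase aromatic atoms, an aromatic c carries 1 H when it has two neighbours and 0 H with three, and aromatic n carries 0 H:
  atom 1: F (halogen, monovalent) → 0 H
  atom 2: aromatic c, 3 neighbours → 0 H
  atom 3: aromatic c, 2 neighbours → 1 H
  atom 4: aromatic c, 3 neighbours → 0 H
  atom 5: C, bond orders sum to 2 (valence 4) → 2 H
  atom 6: C, bond orders sum to 1 (valence 4) → 3 H
  atom 7: aromatic c, 2 neighbours → 1 H
  atom 8: aromatic c, 3 neighbours → 0 H
  atom 9: O, bond orders sum to 1 (valence 2) → 1 H
  atom 10: aromatic c, 2 neighbours → 1 H
Total hydrogens: 9.

9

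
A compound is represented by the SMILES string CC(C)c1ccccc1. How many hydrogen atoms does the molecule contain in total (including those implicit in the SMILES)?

Walk through each heavy atom and fill implicit hydrogens from standard valence (C 4, N 3, O 2, S 2, halogen 1); for lowercase aromatic atoms, an aromatic c carries 1 H when it has two neighbours and 0 H with three, and aromatic n carries 0 H:
  atom 1: C, bond orders sum to 1 (valence 4) → 3 H
  atom 2: C, bond orders sum to 3 (valence 4) → 1 H
  atom 3: C, bond orders sum to 1 (valence 4) → 3 H
  atom 4: aromatic c, 3 neighbours → 0 H
  atom 5: aromatic c, 2 neighbours → 1 H
  atom 6: aromatic c, 2 neighbours → 1 H
  atom 7: aromatic c, 2 neighbours → 1 H
  atom 8: aromatic c, 2 neighbours → 1 H
  atom 9: aromatic c, 2 neighbours → 1 H
Total hydrogens: 12.

12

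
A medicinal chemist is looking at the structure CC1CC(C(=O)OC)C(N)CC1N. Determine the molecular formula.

C9H18N2O2

Walk through each heavy atom and fill implicit hydrogens from standard valence (C 4, N 3, O 2, S 2, halogen 1):
  atom 1: C, bond orders sum to 1 (valence 4) → 3 H
  atom 2: C, bond orders sum to 3 (valence 4) → 1 H
  atom 3: C, bond orders sum to 2 (valence 4) → 2 H
  atom 4: C, bond orders sum to 3 (valence 4) → 1 H
  atom 5: C, bond orders sum to 4 (valence 4) → 0 H
  atom 6: O, bond orders sum to 2 (valence 2) → 0 H
  atom 7: O, bond orders sum to 2 (valence 2) → 0 H
  atom 8: C, bond orders sum to 1 (valence 4) → 3 H
  atom 9: C, bond orders sum to 3 (valence 4) → 1 H
  atom 10: N, bond orders sum to 1 (valence 3) → 2 H
  atom 11: C, bond orders sum to 2 (valence 4) → 2 H
  atom 12: C, bond orders sum to 3 (valence 4) → 1 H
  atom 13: N, bond orders sum to 1 (valence 3) → 2 H
Totals → C:9, H:18, N:2, O:2.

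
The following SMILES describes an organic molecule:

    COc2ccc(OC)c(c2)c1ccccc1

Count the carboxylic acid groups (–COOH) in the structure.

Scan the SMILES for the carboxylic acid motif — none present.
Groups that are present: 2 ether.

0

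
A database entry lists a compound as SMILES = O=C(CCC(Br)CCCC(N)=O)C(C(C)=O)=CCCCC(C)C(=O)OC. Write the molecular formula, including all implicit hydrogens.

Walk through each heavy atom and fill implicit hydrogens from standard valence (C 4, N 3, O 2, S 2, halogen 1):
  atom 1: O, bond orders sum to 2 (valence 2) → 0 H
  atom 2: C, bond orders sum to 4 (valence 4) → 0 H
  atom 3: C, bond orders sum to 2 (valence 4) → 2 H
  atom 4: C, bond orders sum to 2 (valence 4) → 2 H
  atom 5: C, bond orders sum to 3 (valence 4) → 1 H
  atom 6: Br (halogen, monovalent) → 0 H
  atom 7: C, bond orders sum to 2 (valence 4) → 2 H
  atom 8: C, bond orders sum to 2 (valence 4) → 2 H
  atom 9: C, bond orders sum to 2 (valence 4) → 2 H
  atom 10: C, bond orders sum to 4 (valence 4) → 0 H
  atom 11: N, bond orders sum to 1 (valence 3) → 2 H
  atom 12: O, bond orders sum to 2 (valence 2) → 0 H
  atom 13: C, bond orders sum to 4 (valence 4) → 0 H
  atom 14: C, bond orders sum to 4 (valence 4) → 0 H
  atom 15: C, bond orders sum to 1 (valence 4) → 3 H
  atom 16: O, bond orders sum to 2 (valence 2) → 0 H
  atom 17: C, bond orders sum to 3 (valence 4) → 1 H
  atom 18: C, bond orders sum to 2 (valence 4) → 2 H
  atom 19: C, bond orders sum to 2 (valence 4) → 2 H
  atom 20: C, bond orders sum to 2 (valence 4) → 2 H
  atom 21: C, bond orders sum to 3 (valence 4) → 1 H
  atom 22: C, bond orders sum to 1 (valence 4) → 3 H
  atom 23: C, bond orders sum to 4 (valence 4) → 0 H
  atom 24: O, bond orders sum to 2 (valence 2) → 0 H
  atom 25: O, bond orders sum to 2 (valence 2) → 0 H
  atom 26: C, bond orders sum to 1 (valence 4) → 3 H
Totals → C:19, H:30, Br:1, N:1, O:5.

C19H30BrNO5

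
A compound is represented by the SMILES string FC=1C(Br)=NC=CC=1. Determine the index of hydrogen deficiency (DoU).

4

Degree of unsaturation = (number of rings) + (number of π bonds).
Ring closures in the SMILES: 1.
π bonds: 3 double bonds (each 1 DoU) → 3 DoU from unsaturation.
Total DoU = 1 + 3 = 4.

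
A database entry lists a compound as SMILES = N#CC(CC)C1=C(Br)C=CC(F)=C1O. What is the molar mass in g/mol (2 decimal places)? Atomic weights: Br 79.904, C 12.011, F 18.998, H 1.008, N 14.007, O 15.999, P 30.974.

258.09 g/mol

First, the molecular formula is C10H9BrFNO (counting implicit H from valence).
  Br: 1 × 79.904 = 79.904
  C: 10 × 12.011 = 120.110
  F: 1 × 18.998 = 18.998
  H: 9 × 1.008 = 9.072
  N: 1 × 14.007 = 14.007
  O: 1 × 15.999 = 15.999
Sum: 1×79.904 + 10×12.011 + 1×18.998 + 9×1.008 + 1×14.007 + 1×15.999 = 258.090 → 258.09 g/mol.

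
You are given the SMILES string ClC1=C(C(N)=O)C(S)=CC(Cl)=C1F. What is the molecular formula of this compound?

Walk through each heavy atom and fill implicit hydrogens from standard valence (C 4, N 3, O 2, S 2, halogen 1):
  atom 1: Cl (halogen, monovalent) → 0 H
  atom 2: C, bond orders sum to 4 (valence 4) → 0 H
  atom 3: C, bond orders sum to 4 (valence 4) → 0 H
  atom 4: C, bond orders sum to 4 (valence 4) → 0 H
  atom 5: N, bond orders sum to 1 (valence 3) → 2 H
  atom 6: O, bond orders sum to 2 (valence 2) → 0 H
  atom 7: C, bond orders sum to 4 (valence 4) → 0 H
  atom 8: S, bond orders sum to 1 (valence 2) → 1 H
  atom 9: C, bond orders sum to 3 (valence 4) → 1 H
  atom 10: C, bond orders sum to 4 (valence 4) → 0 H
  atom 11: Cl (halogen, monovalent) → 0 H
  atom 12: C, bond orders sum to 4 (valence 4) → 0 H
  atom 13: F (halogen, monovalent) → 0 H
Totals → C:7, H:4, Cl:2, F:1, N:1, O:1, S:1.

C7H4Cl2FNOS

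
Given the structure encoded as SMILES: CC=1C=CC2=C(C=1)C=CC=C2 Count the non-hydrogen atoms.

Every atom symbol written in the SMILES (organic subset) is one heavy atom; implicit H are not written.
Heavy atoms by element → C:11.
Total: 11.

11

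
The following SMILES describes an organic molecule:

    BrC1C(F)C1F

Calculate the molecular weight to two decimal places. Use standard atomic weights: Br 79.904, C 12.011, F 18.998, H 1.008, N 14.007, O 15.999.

156.96 g/mol

First, the molecular formula is C3H3BrF2 (counting implicit H from valence).
  Br: 1 × 79.904 = 79.904
  C: 3 × 12.011 = 36.033
  F: 2 × 18.998 = 37.996
  H: 3 × 1.008 = 3.024
Sum: 1×79.904 + 3×12.011 + 2×18.998 + 3×1.008 = 156.957 → 156.96 g/mol.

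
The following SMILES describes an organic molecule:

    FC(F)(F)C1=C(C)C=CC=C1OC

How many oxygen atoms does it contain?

1

Scan the SMILES for O atoms (remember two-letter symbols like Cl and Br are single atoms).
Oxygen count: 1.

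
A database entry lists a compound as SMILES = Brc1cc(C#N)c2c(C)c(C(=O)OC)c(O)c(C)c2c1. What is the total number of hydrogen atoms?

12

Walk through each heavy atom and fill implicit hydrogens from standard valence (C 4, N 3, O 2, S 2, halogen 1); for lowercase aromatic atoms, an aromatic c carries 1 H when it has two neighbours and 0 H with three, and aromatic n carries 0 H:
  atom 1: Br (halogen, monovalent) → 0 H
  atom 2: aromatic c, 3 neighbours → 0 H
  atom 3: aromatic c, 2 neighbours → 1 H
  atom 4: aromatic c, 3 neighbours → 0 H
  atom 5: C, bond orders sum to 4 (valence 4) → 0 H
  atom 6: N, bond orders sum to 3 (valence 3) → 0 H
  atom 7: aromatic c, 3 neighbours → 0 H
  atom 8: aromatic c, 3 neighbours → 0 H
  atom 9: C, bond orders sum to 1 (valence 4) → 3 H
  atom 10: aromatic c, 3 neighbours → 0 H
  atom 11: C, bond orders sum to 4 (valence 4) → 0 H
  atom 12: O, bond orders sum to 2 (valence 2) → 0 H
  atom 13: O, bond orders sum to 2 (valence 2) → 0 H
  atom 14: C, bond orders sum to 1 (valence 4) → 3 H
  atom 15: aromatic c, 3 neighbours → 0 H
  atom 16: O, bond orders sum to 1 (valence 2) → 1 H
  atom 17: aromatic c, 3 neighbours → 0 H
  atom 18: C, bond orders sum to 1 (valence 4) → 3 H
  atom 19: aromatic c, 3 neighbours → 0 H
  atom 20: aromatic c, 2 neighbours → 1 H
Total hydrogens: 12.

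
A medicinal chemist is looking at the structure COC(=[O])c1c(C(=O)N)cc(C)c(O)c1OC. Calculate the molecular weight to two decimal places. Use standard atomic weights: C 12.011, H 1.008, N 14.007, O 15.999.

First, the molecular formula is C11H13NO5 (counting implicit H from valence).
  C: 11 × 12.011 = 132.121
  H: 13 × 1.008 = 13.104
  N: 1 × 14.007 = 14.007
  O: 5 × 15.999 = 79.995
Sum: 11×12.011 + 13×1.008 + 1×14.007 + 5×15.999 = 239.227 → 239.23 g/mol.

239.23 g/mol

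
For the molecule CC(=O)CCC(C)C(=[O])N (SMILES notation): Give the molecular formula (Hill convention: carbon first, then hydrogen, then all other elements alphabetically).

Walk through each heavy atom and fill implicit hydrogens from standard valence (C 4, N 3, O 2, S 2, halogen 1):
  atom 1: C, bond orders sum to 1 (valence 4) → 3 H
  atom 2: C, bond orders sum to 4 (valence 4) → 0 H
  atom 3: O, bond orders sum to 2 (valence 2) → 0 H
  atom 4: C, bond orders sum to 2 (valence 4) → 2 H
  atom 5: C, bond orders sum to 2 (valence 4) → 2 H
  atom 6: C, bond orders sum to 3 (valence 4) → 1 H
  atom 7: C, bond orders sum to 1 (valence 4) → 3 H
  atom 8: C, bond orders sum to 4 (valence 4) → 0 H
  atom 9: O with explicit H count 0
  atom 10: N, bond orders sum to 1 (valence 3) → 2 H
Totals → C:7, H:13, N:1, O:2.
In Hill order: C7H13NO2.

C7H13NO2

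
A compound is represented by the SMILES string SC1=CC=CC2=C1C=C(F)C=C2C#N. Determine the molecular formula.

Walk through each heavy atom and fill implicit hydrogens from standard valence (C 4, N 3, O 2, S 2, halogen 1):
  atom 1: S, bond orders sum to 1 (valence 2) → 1 H
  atom 2: C, bond orders sum to 4 (valence 4) → 0 H
  atom 3: C, bond orders sum to 3 (valence 4) → 1 H
  atom 4: C, bond orders sum to 3 (valence 4) → 1 H
  atom 5: C, bond orders sum to 3 (valence 4) → 1 H
  atom 6: C, bond orders sum to 4 (valence 4) → 0 H
  atom 7: C, bond orders sum to 4 (valence 4) → 0 H
  atom 8: C, bond orders sum to 3 (valence 4) → 1 H
  atom 9: C, bond orders sum to 4 (valence 4) → 0 H
  atom 10: F (halogen, monovalent) → 0 H
  atom 11: C, bond orders sum to 3 (valence 4) → 1 H
  atom 12: C, bond orders sum to 4 (valence 4) → 0 H
  atom 13: C, bond orders sum to 4 (valence 4) → 0 H
  atom 14: N, bond orders sum to 3 (valence 3) → 0 H
Totals → C:11, H:6, F:1, N:1, S:1.
In Hill order: C11H6FNS.

C11H6FNS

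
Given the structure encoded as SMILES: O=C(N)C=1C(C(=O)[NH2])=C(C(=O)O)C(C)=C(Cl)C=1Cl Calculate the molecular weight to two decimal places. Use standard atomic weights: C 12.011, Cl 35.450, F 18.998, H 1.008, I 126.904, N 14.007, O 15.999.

291.08 g/mol

First, the molecular formula is C10H8Cl2N2O4 (counting implicit H from valence).
  C: 10 × 12.011 = 120.110
  Cl: 2 × 35.450 = 70.900
  H: 8 × 1.008 = 8.064
  N: 2 × 14.007 = 28.014
  O: 4 × 15.999 = 63.996
Sum: 10×12.011 + 2×35.450 + 8×1.008 + 2×14.007 + 4×15.999 = 291.084 → 291.08 g/mol.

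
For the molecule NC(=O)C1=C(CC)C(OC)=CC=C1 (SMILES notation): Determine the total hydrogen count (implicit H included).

Walk through each heavy atom and fill implicit hydrogens from standard valence (C 4, N 3, O 2, S 2, halogen 1):
  atom 1: N, bond orders sum to 1 (valence 3) → 2 H
  atom 2: C, bond orders sum to 4 (valence 4) → 0 H
  atom 3: O, bond orders sum to 2 (valence 2) → 0 H
  atom 4: C, bond orders sum to 4 (valence 4) → 0 H
  atom 5: C, bond orders sum to 4 (valence 4) → 0 H
  atom 6: C, bond orders sum to 2 (valence 4) → 2 H
  atom 7: C, bond orders sum to 1 (valence 4) → 3 H
  atom 8: C, bond orders sum to 4 (valence 4) → 0 H
  atom 9: O, bond orders sum to 2 (valence 2) → 0 H
  atom 10: C, bond orders sum to 1 (valence 4) → 3 H
  atom 11: C, bond orders sum to 3 (valence 4) → 1 H
  atom 12: C, bond orders sum to 3 (valence 4) → 1 H
  atom 13: C, bond orders sum to 3 (valence 4) → 1 H
Total hydrogens: 13.

13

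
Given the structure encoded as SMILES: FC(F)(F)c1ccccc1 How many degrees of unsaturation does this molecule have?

4

Molecular formula: C7H5F3.
DoU = (2C + 2 + N − H − X) / 2, where X is the halogen count and O/S are ignored.
    = (2·7 + 2 + 0 − 5 − 3) / 2 = 8 / 2 = 4.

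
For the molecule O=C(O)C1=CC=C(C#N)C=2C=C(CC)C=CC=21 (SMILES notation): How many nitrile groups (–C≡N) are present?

1

The nitrile motif appears at heavy-atom position 8 in the SMILES.
Other groups present: 1 carboxylic acid.
Nitrile count: 1.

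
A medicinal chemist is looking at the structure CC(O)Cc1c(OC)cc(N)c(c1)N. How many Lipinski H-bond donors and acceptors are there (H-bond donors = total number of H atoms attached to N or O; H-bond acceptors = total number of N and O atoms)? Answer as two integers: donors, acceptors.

5, 4

Donors: find every N or O and count the H atoms it carries.
  atom 3 (O): bond orders sum to 1 → 1 H
  atom 7 (O): bond orders sum to 2 → 0 H
  atom 11 (N): bond orders sum to 1 → 2 H
  atom 14 (N): bond orders sum to 1 → 2 H
Lipinski HBD = 5.
Acceptors: N atoms = 2, O atoms = 2 → HBA = 4.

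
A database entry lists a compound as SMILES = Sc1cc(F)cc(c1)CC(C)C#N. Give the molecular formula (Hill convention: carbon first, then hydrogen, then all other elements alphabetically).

C10H10FNS

Walk through each heavy atom and fill implicit hydrogens from standard valence (C 4, N 3, O 2, S 2, halogen 1); for lowercase aromatic atoms, an aromatic c carries 1 H when it has two neighbours and 0 H with three, and aromatic n carries 0 H:
  atom 1: S, bond orders sum to 1 (valence 2) → 1 H
  atom 2: aromatic c, 3 neighbours → 0 H
  atom 3: aromatic c, 2 neighbours → 1 H
  atom 4: aromatic c, 3 neighbours → 0 H
  atom 5: F (halogen, monovalent) → 0 H
  atom 6: aromatic c, 2 neighbours → 1 H
  atom 7: aromatic c, 3 neighbours → 0 H
  atom 8: aromatic c, 2 neighbours → 1 H
  atom 9: C, bond orders sum to 2 (valence 4) → 2 H
  atom 10: C, bond orders sum to 3 (valence 4) → 1 H
  atom 11: C, bond orders sum to 1 (valence 4) → 3 H
  atom 12: C, bond orders sum to 4 (valence 4) → 0 H
  atom 13: N, bond orders sum to 3 (valence 3) → 0 H
Totals → C:10, H:10, F:1, N:1, S:1.
In Hill order: C10H10FNS.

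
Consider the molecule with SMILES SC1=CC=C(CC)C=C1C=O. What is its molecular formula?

Walk through each heavy atom and fill implicit hydrogens from standard valence (C 4, N 3, O 2, S 2, halogen 1):
  atom 1: S, bond orders sum to 1 (valence 2) → 1 H
  atom 2: C, bond orders sum to 4 (valence 4) → 0 H
  atom 3: C, bond orders sum to 3 (valence 4) → 1 H
  atom 4: C, bond orders sum to 3 (valence 4) → 1 H
  atom 5: C, bond orders sum to 4 (valence 4) → 0 H
  atom 6: C, bond orders sum to 2 (valence 4) → 2 H
  atom 7: C, bond orders sum to 1 (valence 4) → 3 H
  atom 8: C, bond orders sum to 3 (valence 4) → 1 H
  atom 9: C, bond orders sum to 4 (valence 4) → 0 H
  atom 10: C, bond orders sum to 3 (valence 4) → 1 H
  atom 11: O, bond orders sum to 2 (valence 2) → 0 H
Totals → C:9, H:10, O:1, S:1.
In Hill order: C9H10OS.

C9H10OS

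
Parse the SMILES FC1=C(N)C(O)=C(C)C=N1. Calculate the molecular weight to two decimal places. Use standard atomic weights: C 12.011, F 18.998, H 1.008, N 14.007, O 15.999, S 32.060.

142.13 g/mol

First, the molecular formula is C6H7FN2O (counting implicit H from valence).
  C: 6 × 12.011 = 72.066
  F: 1 × 18.998 = 18.998
  H: 7 × 1.008 = 7.056
  N: 2 × 14.007 = 28.014
  O: 1 × 15.999 = 15.999
Sum: 6×12.011 + 1×18.998 + 7×1.008 + 2×14.007 + 1×15.999 = 142.133 → 142.13 g/mol.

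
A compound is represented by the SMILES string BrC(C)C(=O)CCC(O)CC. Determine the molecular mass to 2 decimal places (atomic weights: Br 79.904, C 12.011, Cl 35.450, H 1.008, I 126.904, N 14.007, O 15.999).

223.11 g/mol

First, the molecular formula is C8H15BrO2 (counting implicit H from valence).
  Br: 1 × 79.904 = 79.904
  C: 8 × 12.011 = 96.088
  H: 15 × 1.008 = 15.120
  O: 2 × 15.999 = 31.998
Sum: 1×79.904 + 8×12.011 + 15×1.008 + 2×15.999 = 223.110 → 223.11 g/mol.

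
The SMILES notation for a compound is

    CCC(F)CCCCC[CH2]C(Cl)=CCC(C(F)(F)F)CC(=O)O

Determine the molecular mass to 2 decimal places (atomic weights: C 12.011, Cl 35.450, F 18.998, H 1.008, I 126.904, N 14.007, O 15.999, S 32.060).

First, the molecular formula is C16H25ClF4O2 (counting implicit H from valence).
  C: 16 × 12.011 = 192.176
  Cl: 1 × 35.450 = 35.450
  F: 4 × 18.998 = 75.992
  H: 25 × 1.008 = 25.200
  O: 2 × 15.999 = 31.998
Sum: 16×12.011 + 1×35.450 + 4×18.998 + 25×1.008 + 2×15.999 = 360.816 → 360.82 g/mol.

360.82 g/mol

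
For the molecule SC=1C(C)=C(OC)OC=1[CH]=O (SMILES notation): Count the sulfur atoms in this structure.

1

Scan the SMILES for S atoms (remember two-letter symbols like Cl and Br are single atoms).
Sulfur count: 1.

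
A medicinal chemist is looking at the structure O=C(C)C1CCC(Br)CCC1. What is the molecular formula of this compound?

Walk through each heavy atom and fill implicit hydrogens from standard valence (C 4, N 3, O 2, S 2, halogen 1):
  atom 1: O, bond orders sum to 2 (valence 2) → 0 H
  atom 2: C, bond orders sum to 4 (valence 4) → 0 H
  atom 3: C, bond orders sum to 1 (valence 4) → 3 H
  atom 4: C, bond orders sum to 3 (valence 4) → 1 H
  atom 5: C, bond orders sum to 2 (valence 4) → 2 H
  atom 6: C, bond orders sum to 2 (valence 4) → 2 H
  atom 7: C, bond orders sum to 3 (valence 4) → 1 H
  atom 8: Br (halogen, monovalent) → 0 H
  atom 9: C, bond orders sum to 2 (valence 4) → 2 H
  atom 10: C, bond orders sum to 2 (valence 4) → 2 H
  atom 11: C, bond orders sum to 2 (valence 4) → 2 H
Totals → C:9, H:15, Br:1, O:1.
In Hill order: C9H15BrO.

C9H15BrO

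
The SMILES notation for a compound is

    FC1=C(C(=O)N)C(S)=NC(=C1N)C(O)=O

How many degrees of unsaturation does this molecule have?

6

Molecular formula: C7H6FN3O3S.
DoU = (2C + 2 + N − H − X) / 2, where X is the halogen count and O/S are ignored.
    = (2·7 + 2 + 3 − 6 − 1) / 2 = 12 / 2 = 6.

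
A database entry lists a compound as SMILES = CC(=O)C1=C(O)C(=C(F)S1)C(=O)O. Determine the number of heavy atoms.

Every atom symbol written in the SMILES (organic subset) is one heavy atom; implicit H are not written.
Heavy atoms by element → C:7, F:1, O:4, S:1.
Total: 13.

13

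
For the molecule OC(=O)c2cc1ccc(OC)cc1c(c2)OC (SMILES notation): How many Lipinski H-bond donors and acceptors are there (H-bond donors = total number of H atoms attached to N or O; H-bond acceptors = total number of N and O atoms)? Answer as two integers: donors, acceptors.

1, 4

Donors: find every N or O and count the H atoms it carries.
  atom 1 (O): bond orders sum to 1 → 1 H
  atom 3 (O): bond orders sum to 2 → 0 H
  atom 10 (O): bond orders sum to 2 → 0 H
  atom 16 (O): bond orders sum to 2 → 0 H
Lipinski HBD = 1.
Acceptors: N atoms = 0, O atoms = 4 → HBA = 4.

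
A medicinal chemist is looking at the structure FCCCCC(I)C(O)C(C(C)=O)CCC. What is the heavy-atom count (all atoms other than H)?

16

Every atom symbol written in the SMILES (organic subset) is one heavy atom; implicit H are not written.
Heavy atoms by element → C:12, F:1, I:1, O:2.
Total: 16.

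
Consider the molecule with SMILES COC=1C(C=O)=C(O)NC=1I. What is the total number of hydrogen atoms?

Walk through each heavy atom and fill implicit hydrogens from standard valence (C 4, N 3, O 2, S 2, halogen 1):
  atom 1: C, bond orders sum to 1 (valence 4) → 3 H
  atom 2: O, bond orders sum to 2 (valence 2) → 0 H
  atom 3: C, bond orders sum to 4 (valence 4) → 0 H
  atom 4: C, bond orders sum to 4 (valence 4) → 0 H
  atom 5: C, bond orders sum to 3 (valence 4) → 1 H
  atom 6: O, bond orders sum to 2 (valence 2) → 0 H
  atom 7: C, bond orders sum to 4 (valence 4) → 0 H
  atom 8: O, bond orders sum to 1 (valence 2) → 1 H
  atom 9: N, bond orders sum to 2 (valence 3) → 1 H
  atom 10: C, bond orders sum to 4 (valence 4) → 0 H
  atom 11: I (halogen, monovalent) → 0 H
Total hydrogens: 6.

6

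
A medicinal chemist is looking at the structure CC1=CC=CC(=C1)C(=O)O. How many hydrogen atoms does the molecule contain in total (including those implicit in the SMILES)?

8

Walk through each heavy atom and fill implicit hydrogens from standard valence (C 4, N 3, O 2, S 2, halogen 1):
  atom 1: C, bond orders sum to 1 (valence 4) → 3 H
  atom 2: C, bond orders sum to 4 (valence 4) → 0 H
  atom 3: C, bond orders sum to 3 (valence 4) → 1 H
  atom 4: C, bond orders sum to 3 (valence 4) → 1 H
  atom 5: C, bond orders sum to 3 (valence 4) → 1 H
  atom 6: C, bond orders sum to 4 (valence 4) → 0 H
  atom 7: C, bond orders sum to 3 (valence 4) → 1 H
  atom 8: C, bond orders sum to 4 (valence 4) → 0 H
  atom 9: O, bond orders sum to 2 (valence 2) → 0 H
  atom 10: O, bond orders sum to 1 (valence 2) → 1 H
Total hydrogens: 8.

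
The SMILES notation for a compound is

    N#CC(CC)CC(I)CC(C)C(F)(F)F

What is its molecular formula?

C10H15F3IN

Walk through each heavy atom and fill implicit hydrogens from standard valence (C 4, N 3, O 2, S 2, halogen 1):
  atom 1: N, bond orders sum to 3 (valence 3) → 0 H
  atom 2: C, bond orders sum to 4 (valence 4) → 0 H
  atom 3: C, bond orders sum to 3 (valence 4) → 1 H
  atom 4: C, bond orders sum to 2 (valence 4) → 2 H
  atom 5: C, bond orders sum to 1 (valence 4) → 3 H
  atom 6: C, bond orders sum to 2 (valence 4) → 2 H
  atom 7: C, bond orders sum to 3 (valence 4) → 1 H
  atom 8: I (halogen, monovalent) → 0 H
  atom 9: C, bond orders sum to 2 (valence 4) → 2 H
  atom 10: C, bond orders sum to 3 (valence 4) → 1 H
  atom 11: C, bond orders sum to 1 (valence 4) → 3 H
  atom 12: C, bond orders sum to 4 (valence 4) → 0 H
  atom 13: F (halogen, monovalent) → 0 H
  atom 14: F (halogen, monovalent) → 0 H
  atom 15: F (halogen, monovalent) → 0 H
Totals → C:10, H:15, F:3, I:1, N:1.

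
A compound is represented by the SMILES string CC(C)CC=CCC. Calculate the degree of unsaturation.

1

Molecular formula: C8H16.
DoU = (2C + 2 + N − H − X) / 2, where X is the halogen count and O/S are ignored.
    = (2·8 + 2 + 0 − 16 − 0) / 2 = 2 / 2 = 1.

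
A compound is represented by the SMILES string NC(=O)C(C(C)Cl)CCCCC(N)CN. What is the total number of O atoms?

1

Scan the SMILES for O atoms (remember two-letter symbols like Cl and Br are single atoms).
Oxygen count: 1.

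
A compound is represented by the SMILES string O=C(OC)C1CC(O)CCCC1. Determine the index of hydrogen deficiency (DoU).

Molecular formula: C9H16O3.
DoU = (2C + 2 + N − H − X) / 2, where X is the halogen count and O/S are ignored.
    = (2·9 + 2 + 0 − 16 − 0) / 2 = 4 / 2 = 2.

2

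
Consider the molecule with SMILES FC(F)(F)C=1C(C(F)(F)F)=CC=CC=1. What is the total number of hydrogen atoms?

4

Walk through each heavy atom and fill implicit hydrogens from standard valence (C 4, N 3, O 2, S 2, halogen 1):
  atom 1: F (halogen, monovalent) → 0 H
  atom 2: C, bond orders sum to 4 (valence 4) → 0 H
  atom 3: F (halogen, monovalent) → 0 H
  atom 4: F (halogen, monovalent) → 0 H
  atom 5: C, bond orders sum to 4 (valence 4) → 0 H
  atom 6: C, bond orders sum to 4 (valence 4) → 0 H
  atom 7: C, bond orders sum to 4 (valence 4) → 0 H
  atom 8: F (halogen, monovalent) → 0 H
  atom 9: F (halogen, monovalent) → 0 H
  atom 10: F (halogen, monovalent) → 0 H
  atom 11: C, bond orders sum to 3 (valence 4) → 1 H
  atom 12: C, bond orders sum to 3 (valence 4) → 1 H
  atom 13: C, bond orders sum to 3 (valence 4) → 1 H
  atom 14: C, bond orders sum to 3 (valence 4) → 1 H
Total hydrogens: 4.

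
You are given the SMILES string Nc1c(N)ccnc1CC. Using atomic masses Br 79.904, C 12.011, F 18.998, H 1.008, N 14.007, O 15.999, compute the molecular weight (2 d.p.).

137.19 g/mol

First, the molecular formula is C7H11N3 (counting implicit H from valence).
  C: 7 × 12.011 = 84.077
  H: 11 × 1.008 = 11.088
  N: 3 × 14.007 = 42.021
Sum: 7×12.011 + 11×1.008 + 3×14.007 = 137.186 → 137.19 g/mol.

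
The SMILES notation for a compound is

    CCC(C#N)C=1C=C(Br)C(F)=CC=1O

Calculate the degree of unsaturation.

6

Degree of unsaturation = (number of rings) + (number of π bonds).
Ring closures in the SMILES: 1.
π bonds: 3 double bonds (each 1 DoU), 1 triple bond (each 2 DoU) → 5 DoU from unsaturation.
Total DoU = 1 + 5 = 6.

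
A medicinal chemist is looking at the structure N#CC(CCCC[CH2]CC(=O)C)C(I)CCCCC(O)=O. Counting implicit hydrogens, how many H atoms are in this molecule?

26

Walk through each heavy atom and fill implicit hydrogens from standard valence (C 4, N 3, O 2, S 2, halogen 1):
  atom 1: N, bond orders sum to 3 (valence 3) → 0 H
  atom 2: C, bond orders sum to 4 (valence 4) → 0 H
  atom 3: C, bond orders sum to 3 (valence 4) → 1 H
  atom 4: C, bond orders sum to 2 (valence 4) → 2 H
  atom 5: C, bond orders sum to 2 (valence 4) → 2 H
  atom 6: C, bond orders sum to 2 (valence 4) → 2 H
  atom 7: C, bond orders sum to 2 (valence 4) → 2 H
  atom 8: C with explicit H count 2
  atom 9: C, bond orders sum to 2 (valence 4) → 2 H
  atom 10: C, bond orders sum to 4 (valence 4) → 0 H
  atom 11: O, bond orders sum to 2 (valence 2) → 0 H
  atom 12: C, bond orders sum to 1 (valence 4) → 3 H
  atom 13: C, bond orders sum to 3 (valence 4) → 1 H
  atom 14: I (halogen, monovalent) → 0 H
  atom 15: C, bond orders sum to 2 (valence 4) → 2 H
  atom 16: C, bond orders sum to 2 (valence 4) → 2 H
  atom 17: C, bond orders sum to 2 (valence 4) → 2 H
  atom 18: C, bond orders sum to 2 (valence 4) → 2 H
  atom 19: C, bond orders sum to 4 (valence 4) → 0 H
  atom 20: O, bond orders sum to 1 (valence 2) → 1 H
  atom 21: O, bond orders sum to 2 (valence 2) → 0 H
Total hydrogens: 26.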